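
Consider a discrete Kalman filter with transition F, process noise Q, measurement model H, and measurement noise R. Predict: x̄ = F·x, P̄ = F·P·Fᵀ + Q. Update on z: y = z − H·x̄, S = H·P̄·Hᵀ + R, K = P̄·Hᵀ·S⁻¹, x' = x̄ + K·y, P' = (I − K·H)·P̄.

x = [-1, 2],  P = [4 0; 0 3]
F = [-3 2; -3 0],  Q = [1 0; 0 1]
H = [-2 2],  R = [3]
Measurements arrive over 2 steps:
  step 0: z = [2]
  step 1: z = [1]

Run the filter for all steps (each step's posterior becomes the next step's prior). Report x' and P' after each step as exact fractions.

step 0: x' = [153/59, 197/59], P' = [2215/59 2176/59; 2176/59 2179/59]
step 1: x' = [83791/35513, 100277/35513], P' = [321270/35513 334113/35513; 334113/35513 373458/35513]

step 0: x̄ = F·x = [7, 3]
step 0: P̄ = F·P·Fᵀ + Q = [49 36; 36 37]
step 0: y = z − H·x̄ = [10]
step 0: S = H·P̄·Hᵀ + R = [59]
step 0: K = P̄·Hᵀ·S⁻¹ = [-26/59; 2/59]
step 0: x' = x̄ + K·y = [153/59, 197/59]
step 0: P' = (I − K·H)·P̄ = [2215/59 2176/59; 2176/59 2179/59]
step 1: x̄ = F·x = [-65/59, -459/59]
step 1: P̄ = F·P·Fᵀ + Q = [2598/59 6879/59; 6879/59 19994/59]
step 1: y = z − H·x̄ = [847/59]
step 1: S = H·P̄·Hᵀ + R = [35513/59]
step 1: K = P̄·Hᵀ·S⁻¹ = [8562/35513; 26230/35513]
step 1: x' = x̄ + K·y = [83791/35513, 100277/35513]
step 1: P' = (I − K·H)·P̄ = [321270/35513 334113/35513; 334113/35513 373458/35513]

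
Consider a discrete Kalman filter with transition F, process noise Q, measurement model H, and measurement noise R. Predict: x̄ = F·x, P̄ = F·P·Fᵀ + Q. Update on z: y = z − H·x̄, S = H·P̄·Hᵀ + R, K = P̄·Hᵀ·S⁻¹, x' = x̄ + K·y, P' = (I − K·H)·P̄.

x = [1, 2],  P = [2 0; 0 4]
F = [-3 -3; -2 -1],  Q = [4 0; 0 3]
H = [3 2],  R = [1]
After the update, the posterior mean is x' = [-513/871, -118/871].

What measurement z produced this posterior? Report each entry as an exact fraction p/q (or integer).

x̄ = F·x = [-9, -4]
P̄ = F·P·Fᵀ + Q = [58 24; 24 15]
S = H·P̄·Hᵀ + R = [871]
K = P̄·Hᵀ·S⁻¹ = [222/871; 102/871]
x' − x̄ = [7326/871, 3366/871] = K·y
y = (KᵀK)⁻¹·Kᵀ·(x' − x̄) = [33]
z = y + H·x̄ = [33] + [-35] = [-2]

z = [-2]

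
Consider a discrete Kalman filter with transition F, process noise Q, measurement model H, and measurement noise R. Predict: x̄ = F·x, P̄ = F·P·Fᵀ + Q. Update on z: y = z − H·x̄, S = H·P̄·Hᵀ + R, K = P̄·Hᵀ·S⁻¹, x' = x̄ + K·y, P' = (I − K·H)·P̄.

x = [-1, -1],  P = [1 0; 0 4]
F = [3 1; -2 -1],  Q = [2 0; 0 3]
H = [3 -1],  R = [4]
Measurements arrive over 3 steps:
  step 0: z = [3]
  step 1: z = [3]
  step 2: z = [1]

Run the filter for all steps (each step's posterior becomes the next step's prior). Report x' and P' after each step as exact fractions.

step 0: x̄ = F·x = [-4, 3]
step 0: P̄ = F·P·Fᵀ + Q = [15 -10; -10 11]
step 0: y = z − H·x̄ = [18]
step 0: S = H·P̄·Hᵀ + R = [210]
step 0: K = P̄·Hᵀ·S⁻¹ = [11/42; -41/210]
step 0: x' = x̄ + K·y = [5/7, -18/35]
step 0: P' = (I − K·H)·P̄ = [25/42 31/42; 31/42 629/210]
step 1: x̄ = F·x = [57/35, -32/35]
step 1: P̄ = F·P·Fᵀ + Q = [1552/105 -359/35; -359/35 793/70]
step 1: y = z − H·x̄ = [-14/5]
step 1: S = H·P̄·Hᵀ + R = [2099/10]
step 1: K = P̄·Hᵀ·S⁻¹ = [546/2099; -421/2099]
step 1: x' = x̄ + K·y = [13227/14693, -5182/14693]
step 1: P' = (I − K·H)·P̄ = [25486/44079 10198/14693; 10198/14693 42382/14693]
step 2: x̄ = F·x = [34499/14693, -21272/14693]
step 2: P̄ = F·P·Fᵀ + Q = [209414/14693 -144344/14693; -144344/14693 483703/44079]
step 2: y = z − H·x̄ = [-110076/14693]
step 2: S = H·P̄·Hᵀ + R = [8912389/44079]
step 2: K = P̄·Hᵀ·S⁻¹ = [2317758/8912389; -1782799/8912389]
step 2: x' = x̄ + K·y = [3562171/8912389, 453212/8912389]
step 2: P' = (I − K·H)·P̄ = [5152906/8912389 6187686/8912389; 6187686/8912389 25694254/8912389]

step 0: x' = [5/7, -18/35], P' = [25/42 31/42; 31/42 629/210]
step 1: x' = [13227/14693, -5182/14693], P' = [25486/44079 10198/14693; 10198/14693 42382/14693]
step 2: x' = [3562171/8912389, 453212/8912389], P' = [5152906/8912389 6187686/8912389; 6187686/8912389 25694254/8912389]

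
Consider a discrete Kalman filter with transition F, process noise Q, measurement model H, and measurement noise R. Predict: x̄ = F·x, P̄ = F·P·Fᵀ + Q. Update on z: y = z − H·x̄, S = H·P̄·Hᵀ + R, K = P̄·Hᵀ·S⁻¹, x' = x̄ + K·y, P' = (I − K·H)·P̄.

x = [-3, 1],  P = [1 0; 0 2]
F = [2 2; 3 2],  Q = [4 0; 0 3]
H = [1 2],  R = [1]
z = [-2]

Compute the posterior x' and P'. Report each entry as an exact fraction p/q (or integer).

x' = [92/153, -23/17]
P' = [512/153 -26/17; -26/17 16/17]

x̄ = F·x = [-4, -7]
P̄ = F·P·Fᵀ + Q = [16 14; 14 20]
y = z − H·x̄ = [16]
S = H·P̄·Hᵀ + R = [153]
K = P̄·Hᵀ·S⁻¹ = [44/153; 6/17]
x' = x̄ + K·y = [92/153, -23/17]
P' = (I − K·H)·P̄ = [512/153 -26/17; -26/17 16/17]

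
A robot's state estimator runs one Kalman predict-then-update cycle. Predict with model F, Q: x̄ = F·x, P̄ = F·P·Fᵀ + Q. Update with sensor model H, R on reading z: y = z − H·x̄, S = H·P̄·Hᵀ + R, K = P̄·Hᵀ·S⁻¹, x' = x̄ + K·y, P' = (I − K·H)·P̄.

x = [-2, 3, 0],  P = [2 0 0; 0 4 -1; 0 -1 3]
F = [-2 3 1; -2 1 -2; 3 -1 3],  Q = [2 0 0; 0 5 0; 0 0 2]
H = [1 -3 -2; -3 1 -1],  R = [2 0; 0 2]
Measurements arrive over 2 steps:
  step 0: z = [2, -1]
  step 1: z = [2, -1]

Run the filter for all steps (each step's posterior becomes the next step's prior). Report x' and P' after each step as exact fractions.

step 0: x̄ = F·x = [13, 7, -9]
step 0: P̄ = F·P·Fᵀ + Q = [43 19 -23; 19 33 -39; -23 -39 57]
step 0: y = z − H·x̄ = [-8, 22]
step 0: S = H·P̄·Hᵀ + R = [80 -78; -78 305]
step 0: K = P̄·Hᵀ·S⁻¹ = [1487/9158 -1116/4579; 140/4579 261/4579; -4103/9158 -930/4579]
step 0: x' = x̄ + K·y = [29027/4579, 36675/4579, -45259/4579]
step 0: P' = (I − K·H)·P̄ = [76013/4579 105228/4579 -120579/4579; 105228/4579 147472/4579 -168734/4579; -120579/4579 -168734/4579 194863/4579]
step 1: x̄ = F·x = [6712/4579, 69139/4579, -85371/4579]
step 1: P̄ = F·P·Fᵀ + Q = [42497/4579 117430/4579 -144532/4579; 117430/4579 543263/4579 -643310/4579; -144532/4579 -643310/4579 805128/4579]
step 1: y = z − H·x̄ = [2059/241, -138953/4579]
step 1: S = H·P̄·Hᵀ + R = [16598/241 -17826/241; -17826/241 1454870/4579]
step 1: K = P̄·Hᵀ·S⁻¹ = [840059/18786694 965993/9393347; -1251754/9393347 10190255/18786694; -2427169/9393347 -7117358/9393347]
step 1: x' = x̄ + K·y = [-23912429/18786694, -46956323/18786694, 20114772/9393347]
step 1: P' = (I − K·H)·P̄ = [121422937/18786694 171201677/18786694 -98465553/9393347; 171201677/18786694 248835955/18786694 -142574793/9393347; -98465553/9393347 -142574793/9393347 167056582/9393347]

step 0: x' = [29027/4579, 36675/4579, -45259/4579], P' = [76013/4579 105228/4579 -120579/4579; 105228/4579 147472/4579 -168734/4579; -120579/4579 -168734/4579 194863/4579]
step 1: x' = [-23912429/18786694, -46956323/18786694, 20114772/9393347], P' = [121422937/18786694 171201677/18786694 -98465553/9393347; 171201677/18786694 248835955/18786694 -142574793/9393347; -98465553/9393347 -142574793/9393347 167056582/9393347]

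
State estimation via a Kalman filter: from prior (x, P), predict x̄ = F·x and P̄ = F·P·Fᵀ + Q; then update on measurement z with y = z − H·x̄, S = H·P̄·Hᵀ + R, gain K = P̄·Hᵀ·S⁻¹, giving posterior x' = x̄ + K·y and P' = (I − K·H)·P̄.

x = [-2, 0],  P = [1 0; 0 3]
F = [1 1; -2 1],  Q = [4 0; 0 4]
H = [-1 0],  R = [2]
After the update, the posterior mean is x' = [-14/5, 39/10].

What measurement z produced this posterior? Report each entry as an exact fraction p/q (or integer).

z = [3]

x̄ = F·x = [-2, 4]
P̄ = F·P·Fᵀ + Q = [8 1; 1 11]
S = H·P̄·Hᵀ + R = [10]
K = P̄·Hᵀ·S⁻¹ = [-4/5; -1/10]
x' − x̄ = [-4/5, -1/10] = K·y
y = (KᵀK)⁻¹·Kᵀ·(x' − x̄) = [1]
z = y + H·x̄ = [1] + [2] = [3]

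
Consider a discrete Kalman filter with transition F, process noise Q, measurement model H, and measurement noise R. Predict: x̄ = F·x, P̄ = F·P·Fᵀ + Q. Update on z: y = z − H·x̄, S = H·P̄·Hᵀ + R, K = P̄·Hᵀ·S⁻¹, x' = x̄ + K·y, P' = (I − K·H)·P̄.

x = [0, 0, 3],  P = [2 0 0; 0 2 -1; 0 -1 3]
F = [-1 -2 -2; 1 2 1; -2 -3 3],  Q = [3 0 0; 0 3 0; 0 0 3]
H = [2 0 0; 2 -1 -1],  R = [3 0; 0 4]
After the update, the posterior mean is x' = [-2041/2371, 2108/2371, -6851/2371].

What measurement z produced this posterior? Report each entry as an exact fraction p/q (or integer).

z = [-2, 1]

x̄ = F·x = [-6, 3, 9]
P̄ = F·P·Fᵀ + Q = [17 -10 -2; -10 12 -10; -2 -10 74]
S = H·P̄·Hᵀ + R = [71 92; 92 186]
K = P̄·Hᵀ·S⁻¹ = [1046/2371 69/2371; -848/2371 139/2371; 2756/2371 -2230/2371]
x' − x̄ = [12185/2371, -5005/2371, -28190/2371] = K·y
y = (KᵀK)⁻¹·Kᵀ·(x' − x̄) = [10, 25]
z = y + H·x̄ = [10, 25] + [-12, -24] = [-2, 1]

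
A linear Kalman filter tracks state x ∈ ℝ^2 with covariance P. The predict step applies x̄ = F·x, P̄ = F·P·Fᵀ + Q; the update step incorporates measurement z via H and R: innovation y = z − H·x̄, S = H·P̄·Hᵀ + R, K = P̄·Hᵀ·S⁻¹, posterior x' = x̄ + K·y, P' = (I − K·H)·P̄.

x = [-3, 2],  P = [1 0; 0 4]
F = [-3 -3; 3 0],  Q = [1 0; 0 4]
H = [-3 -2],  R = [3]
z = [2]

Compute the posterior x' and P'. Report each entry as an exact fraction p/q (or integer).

x̄ = F·x = [3, -9]
P̄ = F·P·Fᵀ + Q = [46 -9; -9 13]
y = z − H·x̄ = [-7]
S = H·P̄·Hᵀ + R = [361]
K = P̄·Hᵀ·S⁻¹ = [-120/361; 1/361]
x' = x̄ + K·y = [1923/361, -3256/361]
P' = (I − K·H)·P̄ = [2206/361 -3129/361; -3129/361 4692/361]

x' = [1923/361, -3256/361]
P' = [2206/361 -3129/361; -3129/361 4692/361]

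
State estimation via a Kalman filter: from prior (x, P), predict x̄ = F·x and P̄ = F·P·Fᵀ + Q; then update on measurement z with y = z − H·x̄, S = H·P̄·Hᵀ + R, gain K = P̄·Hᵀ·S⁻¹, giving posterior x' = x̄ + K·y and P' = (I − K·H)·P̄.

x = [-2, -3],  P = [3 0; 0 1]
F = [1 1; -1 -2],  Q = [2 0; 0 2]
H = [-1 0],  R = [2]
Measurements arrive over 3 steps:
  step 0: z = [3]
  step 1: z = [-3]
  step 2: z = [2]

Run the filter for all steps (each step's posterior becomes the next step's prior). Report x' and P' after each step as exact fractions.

step 0: x' = [-7/2, 27/4], P' = [3/2 -5/4; -5/4 47/8]
step 1: x' = [217/71, -691/71], P' = [110/71 -152/71; -152/71 840/71]
step 2: x' = [-1262/465, 4511/465], P' = [788/465 -1334/465; -1334/465 7142/465]

step 0: x̄ = F·x = [-5, 8]
step 0: P̄ = F·P·Fᵀ + Q = [6 -5; -5 9]
step 0: y = z − H·x̄ = [-2]
step 0: S = H·P̄·Hᵀ + R = [8]
step 0: K = P̄·Hᵀ·S⁻¹ = [-3/4; 5/8]
step 0: x' = x̄ + K·y = [-7/2, 27/4]
step 0: P' = (I − K·H)·P̄ = [3/2 -5/4; -5/4 47/8]
step 1: x̄ = F·x = [13/4, -10]
step 1: P̄ = F·P·Fᵀ + Q = [55/8 -19/2; -19/2 22]
step 1: y = z − H·x̄ = [1/4]
step 1: S = H·P̄·Hᵀ + R = [71/8]
step 1: K = P̄·Hᵀ·S⁻¹ = [-55/71; 76/71]
step 1: x' = x̄ + K·y = [217/71, -691/71]
step 1: P' = (I − K·H)·P̄ = [110/71 -152/71; -152/71 840/71]
step 2: x̄ = F·x = [-474/71, 1165/71]
step 2: P̄ = F·P·Fᵀ + Q = [788/71 -1334/71; -1334/71 3004/71]
step 2: y = z − H·x̄ = [-332/71]
step 2: S = H·P̄·Hᵀ + R = [930/71]
step 2: K = P̄·Hᵀ·S⁻¹ = [-394/465; 667/465]
step 2: x' = x̄ + K·y = [-1262/465, 4511/465]
step 2: P' = (I − K·H)·P̄ = [788/465 -1334/465; -1334/465 7142/465]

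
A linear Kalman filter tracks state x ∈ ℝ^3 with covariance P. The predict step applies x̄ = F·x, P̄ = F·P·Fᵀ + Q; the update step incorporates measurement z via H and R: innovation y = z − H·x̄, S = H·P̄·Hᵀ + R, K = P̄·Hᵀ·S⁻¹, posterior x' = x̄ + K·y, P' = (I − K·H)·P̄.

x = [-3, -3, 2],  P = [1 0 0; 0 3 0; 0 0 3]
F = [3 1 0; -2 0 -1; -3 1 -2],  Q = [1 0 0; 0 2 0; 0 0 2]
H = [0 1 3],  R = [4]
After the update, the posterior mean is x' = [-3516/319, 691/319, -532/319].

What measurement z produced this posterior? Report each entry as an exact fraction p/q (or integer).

x̄ = F·x = [-12, 4, 2]
P̄ = F·P·Fᵀ + Q = [13 -6 -6; -6 9 12; -6 12 26]
S = H·P̄·Hᵀ + R = [319]
K = P̄·Hᵀ·S⁻¹ = [-24/319; 45/319; 90/319]
x' − x̄ = [312/319, -585/319, -1170/319] = K·y
y = (KᵀK)⁻¹·Kᵀ·(x' − x̄) = [-13]
z = y + H·x̄ = [-13] + [10] = [-3]

z = [-3]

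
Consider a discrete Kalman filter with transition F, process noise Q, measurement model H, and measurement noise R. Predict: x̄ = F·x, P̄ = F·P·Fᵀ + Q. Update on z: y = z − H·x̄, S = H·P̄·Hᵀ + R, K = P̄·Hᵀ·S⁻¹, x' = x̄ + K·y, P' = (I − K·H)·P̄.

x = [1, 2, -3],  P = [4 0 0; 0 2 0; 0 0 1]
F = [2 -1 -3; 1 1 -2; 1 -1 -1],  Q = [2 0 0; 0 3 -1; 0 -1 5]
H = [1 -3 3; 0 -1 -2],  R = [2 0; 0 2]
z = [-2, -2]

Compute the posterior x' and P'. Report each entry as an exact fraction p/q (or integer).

x' = [10281/2939, 6194/2939, 569/2939]
P' = [28639/2939 7346/2939 -2193/2939; 7346/2939 2758/2939 -112/2939; -2193/2939 -112/2939 840/2939]

x̄ = F·x = [9, 9, 2]
P̄ = F·P·Fᵀ + Q = [29 12 13; 12 13 3; 13 3 12]
y = z − H·x̄ = [10, 11]
S = H·P̄·Hᵀ + R = [208 -62; -62 75]
K = P̄·Hᵀ·S⁻¹ = [11/2939 -1480/2939; -632/2939 -1267/2939; 663/5878 -784/2939]
x' = x̄ + K·y = [10281/2939, 6194/2939, 569/2939]
P' = (I − K·H)·P̄ = [28639/2939 7346/2939 -2193/2939; 7346/2939 2758/2939 -112/2939; -2193/2939 -112/2939 840/2939]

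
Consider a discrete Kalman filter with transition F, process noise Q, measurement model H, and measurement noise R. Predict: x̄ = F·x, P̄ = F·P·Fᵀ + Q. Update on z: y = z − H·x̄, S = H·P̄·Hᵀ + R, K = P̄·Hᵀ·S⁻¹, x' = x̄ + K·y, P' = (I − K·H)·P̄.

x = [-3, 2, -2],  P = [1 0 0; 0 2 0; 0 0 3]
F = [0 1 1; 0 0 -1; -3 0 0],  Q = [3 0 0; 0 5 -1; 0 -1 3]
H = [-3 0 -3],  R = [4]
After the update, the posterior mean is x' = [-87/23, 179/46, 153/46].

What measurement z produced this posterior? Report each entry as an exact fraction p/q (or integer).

z = [2]

x̄ = F·x = [0, 2, 9]
P̄ = F·P·Fᵀ + Q = [8 -3 0; -3 8 -1; 0 -1 12]
S = H·P̄·Hᵀ + R = [184]
K = P̄·Hᵀ·S⁻¹ = [-3/23; 3/46; -9/46]
x' − x̄ = [-87/23, 87/46, -261/46] = K·y
y = (KᵀK)⁻¹·Kᵀ·(x' − x̄) = [29]
z = y + H·x̄ = [29] + [-27] = [2]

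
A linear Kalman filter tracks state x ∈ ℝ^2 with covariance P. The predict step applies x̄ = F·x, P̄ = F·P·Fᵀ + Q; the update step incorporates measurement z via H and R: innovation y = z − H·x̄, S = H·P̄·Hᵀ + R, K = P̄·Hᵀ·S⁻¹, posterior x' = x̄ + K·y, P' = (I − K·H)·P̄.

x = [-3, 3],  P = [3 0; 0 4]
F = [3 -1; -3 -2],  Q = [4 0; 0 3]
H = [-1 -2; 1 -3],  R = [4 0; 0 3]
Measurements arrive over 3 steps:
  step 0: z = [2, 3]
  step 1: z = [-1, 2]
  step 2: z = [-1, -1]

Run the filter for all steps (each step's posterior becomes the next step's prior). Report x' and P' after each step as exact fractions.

step 0: x̄ = F·x = [-12, 3]
step 0: P̄ = F·P·Fᵀ + Q = [35 -19; -19 46]
step 0: y = z − H·x̄ = [-4, 24]
step 0: S = H·P̄·Hᵀ + R = [147 222; 222 566]
step 0: K = P̄·Hᵀ·S⁻¹ = [-3121/5653 2143/5653; -3232/16959 -2291/11306]
step 0: x' = x̄ + K·y = [-3920/5653, -18671/16959]
step 0: P' = (I − K·H)·P̄ = [10062/5653 1211/5653; 1211/5653 9295/33918]
step 1: x̄ = F·x = [-16609/16959, 72622/16959]
step 1: P̄ = F·P·Fᵀ + Q = [644719/33918 -273278/16959; -273278/16959 384737/16959]
step 1: y = z − H·x̄ = [111676/16959, 268393/16959]
step 1: S = H·P̄·Hᵀ + R = [1672063/33918 3425569/33918; 3425569/33918 10951075/33918]
step 1: K = P̄·Hᵀ·S⁻¹ = [-42970398/96945049 33664099/96945049; -32072501/193890098 -40515237/193890098]
step 1: x' = x̄ + K·y = [154860902/96945049, -22114979/193890098]
step 1: P' = (I − K·H)·P̄ = [143525874/96945049 14177859/96945049; 14177859/96945049 49967143/193890098]
step 2: x̄ = F·x = [50067389/10204742, -442467727/96945049]
step 2: P̄ = F·P·Fᵀ + Q = [170466261/10204742 -67594700/5102371; -67594700/5102371 1852636607/96945049]
step 2: y = z − H·x̄ = [-1012480615/193890098, -3799976851/193890098]
step 2: S = H·P̄·Hᵀ + R = [8561117807/193890098 16424181725/193890098; 16424181725/193890098 52579579779/193890098]
step 2: K = P̄·Hᵀ·S⁻¹ = [-206155890666/465176492393 161224908203/465176492393; -153861442169/930352984786 -194073271653/930352984786]
step 2: x' = x̄ + K·y = [199036464250/465176492393, 360788544753/930352984786]
step 2: P' = (I − K·H)·P̄ = [688244027442/465176492393 68189767611/465176492393; 68189767611/465176492393 239533116727/930352984786]

step 0: x' = [-3920/5653, -18671/16959], P' = [10062/5653 1211/5653; 1211/5653 9295/33918]
step 1: x' = [154860902/96945049, -22114979/193890098], P' = [143525874/96945049 14177859/96945049; 14177859/96945049 49967143/193890098]
step 2: x' = [199036464250/465176492393, 360788544753/930352984786], P' = [688244027442/465176492393 68189767611/465176492393; 68189767611/465176492393 239533116727/930352984786]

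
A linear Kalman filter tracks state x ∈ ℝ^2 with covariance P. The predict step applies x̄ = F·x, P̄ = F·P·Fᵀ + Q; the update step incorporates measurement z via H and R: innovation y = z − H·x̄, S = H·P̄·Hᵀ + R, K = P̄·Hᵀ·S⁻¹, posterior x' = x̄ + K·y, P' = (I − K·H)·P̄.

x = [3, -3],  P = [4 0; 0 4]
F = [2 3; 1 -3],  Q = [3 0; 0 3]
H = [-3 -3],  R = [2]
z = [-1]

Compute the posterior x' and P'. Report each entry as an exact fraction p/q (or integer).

x' = [-1623/190, 339/38]
P' = [14339/380 -2857/76; -2857/76 2863/76]

x̄ = F·x = [-3, 12]
P̄ = F·P·Fᵀ + Q = [55 -28; -28 43]
y = z − H·x̄ = [26]
S = H·P̄·Hᵀ + R = [380]
K = P̄·Hᵀ·S⁻¹ = [-81/380; -9/76]
x' = x̄ + K·y = [-1623/190, 339/38]
P' = (I − K·H)·P̄ = [14339/380 -2857/76; -2857/76 2863/76]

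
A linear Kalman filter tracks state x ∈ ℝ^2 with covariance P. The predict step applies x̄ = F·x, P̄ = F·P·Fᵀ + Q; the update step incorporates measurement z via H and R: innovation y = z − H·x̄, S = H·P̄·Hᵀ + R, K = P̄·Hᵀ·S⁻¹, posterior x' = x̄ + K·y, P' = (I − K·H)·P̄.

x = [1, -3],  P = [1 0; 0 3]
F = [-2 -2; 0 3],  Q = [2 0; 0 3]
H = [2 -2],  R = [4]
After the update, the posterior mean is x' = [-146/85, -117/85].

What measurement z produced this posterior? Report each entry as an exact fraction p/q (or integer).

x̄ = F·x = [4, -9]
P̄ = F·P·Fᵀ + Q = [18 -18; -18 30]
S = H·P̄·Hᵀ + R = [340]
K = P̄·Hᵀ·S⁻¹ = [18/85; -24/85]
x' − x̄ = [-486/85, 648/85] = K·y
y = (KᵀK)⁻¹·Kᵀ·(x' − x̄) = [-27]
z = y + H·x̄ = [-27] + [26] = [-1]

z = [-1]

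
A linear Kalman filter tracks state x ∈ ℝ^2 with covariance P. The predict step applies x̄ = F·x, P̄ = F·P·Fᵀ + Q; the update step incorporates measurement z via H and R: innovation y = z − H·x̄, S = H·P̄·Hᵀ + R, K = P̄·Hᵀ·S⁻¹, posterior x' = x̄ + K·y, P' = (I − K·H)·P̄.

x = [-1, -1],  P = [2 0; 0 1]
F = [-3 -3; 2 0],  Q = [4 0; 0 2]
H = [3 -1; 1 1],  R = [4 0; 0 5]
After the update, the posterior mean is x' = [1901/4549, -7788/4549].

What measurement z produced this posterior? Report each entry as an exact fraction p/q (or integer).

x̄ = F·x = [6, -2]
P̄ = F·P·Fᵀ + Q = [31 -12; -12 10]
S = H·P̄·Hᵀ + R = [365 59; 59 22]
K = P̄·Hᵀ·S⁻¹ = [1189/4549 740/4549; -894/4549 1984/4549]
x' − x̄ = [-25393/4549, 1310/4549] = K·y
y = (KᵀK)⁻¹·Kᵀ·(x' − x̄) = [-17, -7]
z = y + H·x̄ = [-17, -7] + [20, 4] = [3, -3]

z = [3, -3]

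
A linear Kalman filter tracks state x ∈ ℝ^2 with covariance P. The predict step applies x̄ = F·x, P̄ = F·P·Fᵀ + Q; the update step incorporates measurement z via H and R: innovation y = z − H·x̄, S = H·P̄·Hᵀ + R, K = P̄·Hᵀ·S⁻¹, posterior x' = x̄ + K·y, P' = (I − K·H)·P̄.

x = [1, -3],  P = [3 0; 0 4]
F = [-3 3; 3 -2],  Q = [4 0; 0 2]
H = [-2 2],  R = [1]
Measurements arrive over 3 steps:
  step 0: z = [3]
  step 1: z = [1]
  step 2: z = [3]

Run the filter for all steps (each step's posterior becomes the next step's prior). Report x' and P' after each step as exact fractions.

step 0: x̄ = F·x = [-12, 9]
step 0: P̄ = F·P·Fᵀ + Q = [67 -51; -51 45]
step 0: y = z − H·x̄ = [-39]
step 0: S = H·P̄·Hᵀ + R = [857]
step 0: K = P̄·Hᵀ·S⁻¹ = [-236/857; 192/857]
step 0: x' = x̄ + K·y = [-1080/857, 225/857]
step 0: P' = (I − K·H)·P̄ = [1723/857 1605/857; 1605/857 1701/857]
step 1: x̄ = F·x = [3915/857, -3690/857]
step 1: P̄ = F·P·Fᵀ + Q = [5354/857 -1638/857; -1638/857 4765/857]
step 1: y = z − H·x̄ = [16067/857]
step 1: S = H·P̄·Hᵀ + R = [54437/857]
step 1: K = P̄·Hᵀ·S⁻¹ = [-13984/54437; 12806/54437]
step 1: x' = x̄ + K·y = [-13489/54437, 5696/54437]
step 1: P' = (I − K·H)·P̄ = [111906/54437 104914/54437; 104914/54437 111317/54437]
step 2: x̄ = F·x = [57555/54437, -51859/54437]
step 2: P̄ = F·P·Fᵀ + Q = [338303/54437 -101346/54437; -101346/54437 302328/54437]
step 2: y = z − H·x̄ = [382139/54437]
step 2: S = H·P̄·Hᵀ + R = [3427729/54437]
step 2: K = P̄·Hᵀ·S⁻¹ = [-879298/3427729; 807348/3427729]
step 2: x' = x̄ + K·y = [-2548471/3427729, 2402053/3427729]
step 2: P' = (I − K·H)·P̄ = [7098959/3427729 6659310/3427729; 6659310/3427729 7062984/3427729]

step 0: x' = [-1080/857, 225/857], P' = [1723/857 1605/857; 1605/857 1701/857]
step 1: x' = [-13489/54437, 5696/54437], P' = [111906/54437 104914/54437; 104914/54437 111317/54437]
step 2: x' = [-2548471/3427729, 2402053/3427729], P' = [7098959/3427729 6659310/3427729; 6659310/3427729 7062984/3427729]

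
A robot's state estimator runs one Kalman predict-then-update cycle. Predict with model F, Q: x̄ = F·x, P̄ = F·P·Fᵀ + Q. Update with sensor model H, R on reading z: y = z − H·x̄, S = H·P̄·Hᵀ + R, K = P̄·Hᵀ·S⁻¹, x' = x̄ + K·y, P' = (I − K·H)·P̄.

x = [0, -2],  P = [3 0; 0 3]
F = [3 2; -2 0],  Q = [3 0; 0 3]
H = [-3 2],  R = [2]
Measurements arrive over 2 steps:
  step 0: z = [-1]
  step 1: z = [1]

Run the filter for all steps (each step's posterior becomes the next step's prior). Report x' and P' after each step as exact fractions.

step 0: x̄ = F·x = [-4, 0]
step 0: P̄ = F·P·Fᵀ + Q = [42 -18; -18 15]
step 0: y = z − H·x̄ = [-13]
step 0: S = H·P̄·Hᵀ + R = [656]
step 0: K = P̄·Hᵀ·S⁻¹ = [-81/328; 21/164]
step 0: x' = x̄ + K·y = [-259/328, -273/164]
step 0: P' = (I − K·H)·P̄ = [327/164 225/82; 225/82 174/41]
step 1: x̄ = F·x = [-1869/328, 259/164]
step 1: P̄ = F·P·Fᵀ + Q = [11619/164 -1881/82; -1881/82 450/41]
step 1: y = z − H·x̄ = [-6315/328]
step 1: S = H·P̄·Hᵀ + R = [157243/164]
step 1: K = P̄·Hᵀ·S⁻¹ = [-42381/157243; 14886/157243]
step 1: x' = x̄ + K·y = [-80034/157243, -38272/157243]
step 1: P' = (I − K·H)·P̄ = [188154/157243 239850/157243; 239850/157243 374661/157243]

step 0: x' = [-259/328, -273/164], P' = [327/164 225/82; 225/82 174/41]
step 1: x' = [-80034/157243, -38272/157243], P' = [188154/157243 239850/157243; 239850/157243 374661/157243]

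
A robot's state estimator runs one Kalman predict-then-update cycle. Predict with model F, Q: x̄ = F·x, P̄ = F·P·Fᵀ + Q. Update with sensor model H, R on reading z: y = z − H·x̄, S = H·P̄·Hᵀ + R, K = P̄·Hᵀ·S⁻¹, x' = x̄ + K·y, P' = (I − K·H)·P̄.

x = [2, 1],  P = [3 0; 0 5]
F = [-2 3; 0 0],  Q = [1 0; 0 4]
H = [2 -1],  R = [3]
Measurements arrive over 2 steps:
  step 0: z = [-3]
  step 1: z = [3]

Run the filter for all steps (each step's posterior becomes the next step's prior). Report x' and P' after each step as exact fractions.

step 0: x̄ = F·x = [-1, 0]
step 0: P̄ = F·P·Fᵀ + Q = [58 0; 0 4]
step 0: y = z − H·x̄ = [-1]
step 0: S = H·P̄·Hᵀ + R = [239]
step 0: K = P̄·Hᵀ·S⁻¹ = [116/239; -4/239]
step 0: x' = x̄ + K·y = [-355/239, 4/239]
step 0: P' = (I − K·H)·P̄ = [406/239 464/239; 464/239 940/239]
step 1: x̄ = F·x = [722/239, 0]
step 1: P̄ = F·P·Fᵀ + Q = [4755/239 0; 0 4]
step 1: y = z − H·x̄ = [-727/239]
step 1: S = H·P̄·Hᵀ + R = [20693/239]
step 1: K = P̄·Hᵀ·S⁻¹ = [9510/20693; -956/20693]
step 1: x' = x̄ + K·y = [33584/20693, 2908/20693]
step 1: P' = (I − K·H)·P̄ = [33285/20693 38040/20693; 38040/20693 78948/20693]

step 0: x' = [-355/239, 4/239], P' = [406/239 464/239; 464/239 940/239]
step 1: x' = [33584/20693, 2908/20693], P' = [33285/20693 38040/20693; 38040/20693 78948/20693]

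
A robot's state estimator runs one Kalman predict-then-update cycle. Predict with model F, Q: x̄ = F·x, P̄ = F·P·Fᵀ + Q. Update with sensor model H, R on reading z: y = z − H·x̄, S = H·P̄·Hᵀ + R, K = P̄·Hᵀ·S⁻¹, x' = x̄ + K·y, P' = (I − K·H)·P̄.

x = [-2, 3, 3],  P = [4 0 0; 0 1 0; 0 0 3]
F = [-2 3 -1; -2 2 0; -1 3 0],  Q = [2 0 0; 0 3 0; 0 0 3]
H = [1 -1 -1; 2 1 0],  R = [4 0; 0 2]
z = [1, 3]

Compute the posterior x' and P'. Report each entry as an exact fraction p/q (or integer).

x' = [203/122, -95/427, 2281/854]
P' = [469/610 -242/305 121/122; -242/305 4434/2135 -712/427; 121/122 -712/427 3427/854]

x̄ = F·x = [10, 10, 11]
P̄ = F·P·Fᵀ + Q = [30 22 17; 22 23 14; 17 14 16]
y = z − H·x̄ = [12, -27]
S = H·P̄·Hᵀ + R = [23 -33; -33 233]
K = P̄·Hᵀ·S⁻¹ = [87/610 227/610; -642/2135 523/2135; -289/854 135/854]
x' = x̄ + K·y = [203/122, -95/427, 2281/854]
P' = (I − K·H)·P̄ = [469/610 -242/305 121/122; -242/305 4434/2135 -712/427; 121/122 -712/427 3427/854]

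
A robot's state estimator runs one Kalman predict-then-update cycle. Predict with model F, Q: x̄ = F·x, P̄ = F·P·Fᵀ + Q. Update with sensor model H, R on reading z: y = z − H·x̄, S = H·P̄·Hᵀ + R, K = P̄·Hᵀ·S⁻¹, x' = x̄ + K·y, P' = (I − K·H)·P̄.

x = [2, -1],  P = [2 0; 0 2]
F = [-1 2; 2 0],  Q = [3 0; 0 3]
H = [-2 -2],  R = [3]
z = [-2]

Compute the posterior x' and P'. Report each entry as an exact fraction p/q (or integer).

x' = [-232/67, 296/67]
P' = [547/67 -520/67; -520/67 541/67]

x̄ = F·x = [-4, 4]
P̄ = F·P·Fᵀ + Q = [13 -4; -4 11]
y = z − H·x̄ = [-2]
S = H·P̄·Hᵀ + R = [67]
K = P̄·Hᵀ·S⁻¹ = [-18/67; -14/67]
x' = x̄ + K·y = [-232/67, 296/67]
P' = (I − K·H)·P̄ = [547/67 -520/67; -520/67 541/67]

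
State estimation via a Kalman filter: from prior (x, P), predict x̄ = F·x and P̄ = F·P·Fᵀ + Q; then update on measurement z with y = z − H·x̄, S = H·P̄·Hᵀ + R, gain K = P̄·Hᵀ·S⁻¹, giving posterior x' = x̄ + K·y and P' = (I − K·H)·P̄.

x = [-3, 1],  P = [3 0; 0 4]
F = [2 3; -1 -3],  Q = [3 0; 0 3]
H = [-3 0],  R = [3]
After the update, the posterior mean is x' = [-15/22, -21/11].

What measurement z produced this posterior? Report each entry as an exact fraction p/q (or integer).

z = [2]

x̄ = F·x = [-3, 0]
P̄ = F·P·Fᵀ + Q = [51 -42; -42 42]
S = H·P̄·Hᵀ + R = [462]
K = P̄·Hᵀ·S⁻¹ = [-51/154; 3/11]
x' − x̄ = [51/22, -21/11] = K·y
y = (KᵀK)⁻¹·Kᵀ·(x' − x̄) = [-7]
z = y + H·x̄ = [-7] + [9] = [2]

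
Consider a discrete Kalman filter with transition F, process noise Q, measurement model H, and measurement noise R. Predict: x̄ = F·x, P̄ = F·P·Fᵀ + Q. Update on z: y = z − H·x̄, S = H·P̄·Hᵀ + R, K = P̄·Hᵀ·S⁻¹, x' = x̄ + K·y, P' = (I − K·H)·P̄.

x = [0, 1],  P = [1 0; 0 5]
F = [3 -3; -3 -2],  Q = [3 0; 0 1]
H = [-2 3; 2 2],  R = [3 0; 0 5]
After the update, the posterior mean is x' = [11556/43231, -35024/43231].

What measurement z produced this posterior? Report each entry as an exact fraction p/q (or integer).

x̄ = F·x = [-3, -2]
P̄ = F·P·Fᵀ + Q = [57 21; 21 30]
S = H·P̄·Hᵀ + R = [249 -6; -6 521]
K = P̄·Hᵀ·S⁻¹ = [-8545/43231 12846/43231; 8540/43231 8562/43231]
x' − x̄ = [141249/43231, 51438/43231] = K·y
y = (KᵀK)⁻¹·Kᵀ·(x' − x̄) = [-3, 9]
z = y + H·x̄ = [-3, 9] + [0, -10] = [-3, -1]

z = [-3, -1]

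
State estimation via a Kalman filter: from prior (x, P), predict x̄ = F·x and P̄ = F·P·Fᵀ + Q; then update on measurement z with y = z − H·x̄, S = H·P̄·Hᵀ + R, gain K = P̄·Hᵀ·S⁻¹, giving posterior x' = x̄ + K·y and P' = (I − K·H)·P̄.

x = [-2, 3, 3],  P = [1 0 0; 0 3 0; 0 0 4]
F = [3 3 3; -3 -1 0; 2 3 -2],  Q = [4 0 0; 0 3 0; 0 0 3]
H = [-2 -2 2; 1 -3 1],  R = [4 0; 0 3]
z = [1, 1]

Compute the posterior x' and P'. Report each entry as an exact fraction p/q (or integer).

x' = [304565/109582, 133362/54791, 305077/54791]
P' = [146012/54791 103500/54791 220015/54791; 103500/54791 115329/54791 216423/54791; 220015/54791 216423/54791 458846/54791]

x̄ = F·x = [12, 3, -1]
P̄ = F·P·Fᵀ + Q = [76 -18 9; -18 15 -15; 9 -15 50]
y = z − H·x̄ = [33, -1]
S = H·P̄·Hᵀ + R = [472 86; 86 480]
K = P̄·Hᵀ·S⁻¹ = [-29497/109582 18509/54791; -1203/54791 -8688/54791; 11204/54791 9864/54791]
x' = x̄ + K·y = [304565/109582, 133362/54791, 305077/54791]
P' = (I − K·H)·P̄ = [146012/54791 103500/54791 220015/54791; 103500/54791 115329/54791 216423/54791; 220015/54791 216423/54791 458846/54791]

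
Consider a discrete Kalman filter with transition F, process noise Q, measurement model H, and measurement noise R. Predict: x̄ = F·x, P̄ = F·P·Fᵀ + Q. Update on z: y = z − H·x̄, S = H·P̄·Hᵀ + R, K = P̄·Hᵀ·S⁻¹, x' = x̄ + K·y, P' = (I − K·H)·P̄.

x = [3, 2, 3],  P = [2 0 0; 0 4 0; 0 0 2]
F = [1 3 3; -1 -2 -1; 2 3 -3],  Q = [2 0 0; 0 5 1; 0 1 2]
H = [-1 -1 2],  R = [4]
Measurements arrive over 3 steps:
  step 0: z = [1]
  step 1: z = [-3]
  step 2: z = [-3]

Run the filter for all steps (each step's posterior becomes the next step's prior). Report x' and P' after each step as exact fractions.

step 0: x̄ = F·x = [18, -10, 3]
step 0: P̄ = F·P·Fᵀ + Q = [58 -32 22; -32 25 -21; 22 -21 64]
step 0: y = z − H·x̄ = [3]
step 0: S = H·P̄·Hᵀ + R = [275]
step 0: K = P̄·Hᵀ·S⁻¹ = [18/275; -7/55; 127/275]
step 0: x' = x̄ + K·y = [5004/275, -571/55, 1206/275]
step 0: P' = (I − K·H)·P̄ = [15626/275 -1634/55 3764/275; -1634/55 226/11 -266/55; 3764/275 -266/55 1471/275]
step 1: x̄ = F·x = [57/275, -20/11, -87/11]
step 1: P̄ = F·P·Fᵀ + Q = [29889/275 -647/11 265/11; -647/11 424/11 -140/11; 265/11 -140/11 315/11]
step 1: y = z − H·x̄ = [3082/275]
step 1: S = H·P̄·Hᵀ + R = [28239/275]
step 1: K = P̄·Hᵀ·S⁻¹ = [-464/28239; -475/9413; 12625/28239]
step 1: x' = x̄ + K·y = [653/28239, -22438/9413, -81853/28239]
step 1: P' = (I − K·H)·P̄ = [3068437/28239 -554457/9413 701605/28239; -554457/9413 360367/9413 -97995/9413; 701605/28239 -97995/9413 229060/28239]
step 2: x̄ = F·x = [-446848/28239, 215828/28239, 44923/28239]
step 2: P̄ = F·P·Fᵀ + Q = [3854038/28239 -2085923/28239 939719/28239; -2085923/28239 1336882/28239 -444814/28239; 939719/28239 -444814/28239 1033693/28239]
step 2: y = z − H·x̄ = [-405583/28239]
step 2: S = H·P̄·Hᵀ + R = [3287182/28239]
step 2: K = P̄·Hᵀ·S⁻¹ = [111323/3287182; -140587/3287182; 1572481/3287182]
step 2: x' = x̄ + K·y = [-53614555/3287182, 27142803/3287182, -17355483/3287182]
step 2: P' = (I − K·H)·P̄ = [448193333/3287182 -242259215/3287182 103189705/3287182; -242259215/3287182 154920845/3287182 -43950359/3287182; 103189705/3287182 -43950359/3287182 32764635/3287182]

step 0: x' = [5004/275, -571/55, 1206/275], P' = [15626/275 -1634/55 3764/275; -1634/55 226/11 -266/55; 3764/275 -266/55 1471/275]
step 1: x' = [653/28239, -22438/9413, -81853/28239], P' = [3068437/28239 -554457/9413 701605/28239; -554457/9413 360367/9413 -97995/9413; 701605/28239 -97995/9413 229060/28239]
step 2: x' = [-53614555/3287182, 27142803/3287182, -17355483/3287182], P' = [448193333/3287182 -242259215/3287182 103189705/3287182; -242259215/3287182 154920845/3287182 -43950359/3287182; 103189705/3287182 -43950359/3287182 32764635/3287182]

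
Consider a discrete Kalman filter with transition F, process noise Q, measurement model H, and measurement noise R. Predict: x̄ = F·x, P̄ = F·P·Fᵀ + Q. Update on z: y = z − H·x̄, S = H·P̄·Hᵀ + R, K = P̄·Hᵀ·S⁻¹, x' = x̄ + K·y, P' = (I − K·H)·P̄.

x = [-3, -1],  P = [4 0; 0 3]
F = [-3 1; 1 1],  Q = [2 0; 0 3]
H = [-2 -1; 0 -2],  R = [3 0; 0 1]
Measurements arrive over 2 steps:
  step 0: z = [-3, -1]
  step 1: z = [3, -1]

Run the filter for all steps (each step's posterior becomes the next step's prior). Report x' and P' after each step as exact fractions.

step 0: x' = [301/221, 88/221], P' = [176/221 -137/1105; -137/1105 1346/5525]
step 1: x' = [-3357027/1778609, 1027911/1778609], P' = [1337762/1778609 -208588/1778609; -208588/1778609 834301/3557218]

step 0: x̄ = F·x = [8, -4]
step 0: P̄ = F·P·Fᵀ + Q = [41 -9; -9 10]
step 0: y = z − H·x̄ = [9, -9]
step 0: S = H·P̄·Hᵀ + R = [141 -16; -16 41]
step 0: K = P̄·Hᵀ·S⁻¹ = [-541/1105 274/1105; 8/5525 -2692/5525]
step 0: x' = x̄ + K·y = [301/221, 88/221]
step 0: P' = (I − K·H)·P̄ = [176/221 -137/1105; -137/1105 1346/5525]
step 1: x̄ = F·x = [-815/221, 389/221]
step 1: P̄ = F·P·Fᵀ + Q = [56106/5525 -10484/5525; -10484/5525 20951/5525]
step 1: y = z − H·x̄ = [-34/13, 557/221]
step 1: S = H·P̄·Hᵀ + R = [12942/325 -2/325; -2/325 89329/5525]
step 1: K = P̄·Hᵀ·S⁻¹ = [-822312/1778609 417176/1778609; 17/3557218 -834301/1778609]
step 1: x' = x̄ + K·y = [-3357027/1778609, 1027911/1778609]
step 1: P' = (I − K·H)·P̄ = [1337762/1778609 -208588/1778609; -208588/1778609 834301/3557218]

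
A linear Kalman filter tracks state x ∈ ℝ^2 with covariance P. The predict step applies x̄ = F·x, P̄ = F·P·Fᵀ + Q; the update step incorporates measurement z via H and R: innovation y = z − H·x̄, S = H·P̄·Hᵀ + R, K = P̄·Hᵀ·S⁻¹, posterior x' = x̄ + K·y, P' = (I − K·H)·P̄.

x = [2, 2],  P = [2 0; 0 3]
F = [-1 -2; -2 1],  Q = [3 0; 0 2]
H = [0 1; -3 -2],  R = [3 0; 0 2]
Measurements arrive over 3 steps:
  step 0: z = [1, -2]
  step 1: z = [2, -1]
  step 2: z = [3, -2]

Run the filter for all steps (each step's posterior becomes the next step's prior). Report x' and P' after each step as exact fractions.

step 0: x̄ = F·x = [-6, -2]
step 0: P̄ = F·P·Fᵀ + Q = [17 -2; -2 13]
step 0: y = z − H·x̄ = [3, -24]
step 0: S = H·P̄·Hᵀ + R = [16 -20; -20 183]
step 0: K = P̄·Hᵀ·S⁻¹ = [-653/1264 -99/316; 1979/2528 -15/632]
step 0: x' = x̄ + K·y = [-39/1264, 2321/2528]
step 0: P' = (I − K·H)·P̄ = [785/632 -1959/1264; -1959/1264 5937/2528]
step 1: x̄ = F·x = [-1141/632, 2477/2528]
step 1: P̄ = F·P·Fᵀ + Q = [1175/158 -4337/632; -4337/632 39225/2528]
step 1: y = z − H·x̄ = [2579/2528, -5633/1264]
step 1: S = H·P̄·Hᵀ + R = [46809/2528 -13203/1264; -13203/1264 30745/632]
step 1: K = P̄·Hᵀ·S⁻¹ = [-1070638/2001303 -64787/222367; 544121/667101 -8802/222367]
step 1: x' = x̄ + K·y = [-2106847/2001303, 1326419/667101]
step 1: P' = (I − K·H)·P̄ = [2529998/2001303 -1070638/667101; -1070638/667101 544121/222367]
step 2: x̄ = F·x = [-5851667/2001303, 8192951/2001303]
step 2: P̄ = F·P·Fᵀ + Q = [15274607/2001303 -14369924/2001303; -14369924/2001303 31867343/2001303]
step 2: y = z − H·x̄ = [-2189042/2001303, -5171705/2001303]
step 2: S = H·P̄·Hᵀ + R = [37871252/2001303 -20624914/2001303; -20624914/2001303 96504353/2001303]
step 2: K = P̄·Hᵀ·S⁻¹ = [-434495849/806812760 -117844461/403406380; 1324112461/1613625520 -30937371/806812760]
step 2: x' = x̄ + K·y = [-318686921/201703190, 1329360789/403406380]
step 2: P' = (I − K·H)·P̄ = [513058823/403406380 -1303487547/806812760; -1303487547/806812760 3972337383/1613625520]

step 0: x' = [-39/1264, 2321/2528], P' = [785/632 -1959/1264; -1959/1264 5937/2528]
step 1: x' = [-2106847/2001303, 1326419/667101], P' = [2529998/2001303 -1070638/667101; -1070638/667101 544121/222367]
step 2: x' = [-318686921/201703190, 1329360789/403406380], P' = [513058823/403406380 -1303487547/806812760; -1303487547/806812760 3972337383/1613625520]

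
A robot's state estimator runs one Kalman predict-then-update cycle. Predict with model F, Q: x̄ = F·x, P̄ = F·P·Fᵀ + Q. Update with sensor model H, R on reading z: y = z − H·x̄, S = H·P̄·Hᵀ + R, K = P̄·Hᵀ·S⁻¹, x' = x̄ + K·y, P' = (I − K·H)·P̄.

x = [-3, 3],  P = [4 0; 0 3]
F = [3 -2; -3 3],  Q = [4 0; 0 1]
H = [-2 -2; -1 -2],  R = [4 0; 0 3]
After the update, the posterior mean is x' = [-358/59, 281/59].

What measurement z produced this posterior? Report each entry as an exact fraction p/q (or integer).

x̄ = F·x = [-15, 18]
P̄ = F·P·Fᵀ + Q = [52 -54; -54 64]
S = H·P̄·Hᵀ + R = [36 36; 36 95]
K = P̄·Hᵀ·S⁻¹ = [-409/531 52/59; 191/531 -54/59]
x' − x̄ = [527/59, -781/59] = K·y
y = (KᵀK)⁻¹·Kᵀ·(x' − x̄) = [9, 18]
z = y + H·x̄ = [9, 18] + [-6, -21] = [3, -3]

z = [3, -3]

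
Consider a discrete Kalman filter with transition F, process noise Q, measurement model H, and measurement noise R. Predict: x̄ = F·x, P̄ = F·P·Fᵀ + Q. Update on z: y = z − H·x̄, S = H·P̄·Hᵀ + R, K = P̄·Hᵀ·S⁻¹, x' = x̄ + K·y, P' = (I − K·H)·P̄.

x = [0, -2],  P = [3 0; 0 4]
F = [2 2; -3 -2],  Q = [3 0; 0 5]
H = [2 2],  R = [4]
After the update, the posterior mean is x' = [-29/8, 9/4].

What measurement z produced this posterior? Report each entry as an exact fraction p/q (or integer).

x̄ = F·x = [-4, 4]
P̄ = F·P·Fᵀ + Q = [31 -34; -34 48]
S = H·P̄·Hᵀ + R = [48]
K = P̄·Hᵀ·S⁻¹ = [-1/8; 7/12]
x' − x̄ = [3/8, -7/4] = K·y
y = (KᵀK)⁻¹·Kᵀ·(x' − x̄) = [-3]
z = y + H·x̄ = [-3] + [0] = [-3]

z = [-3]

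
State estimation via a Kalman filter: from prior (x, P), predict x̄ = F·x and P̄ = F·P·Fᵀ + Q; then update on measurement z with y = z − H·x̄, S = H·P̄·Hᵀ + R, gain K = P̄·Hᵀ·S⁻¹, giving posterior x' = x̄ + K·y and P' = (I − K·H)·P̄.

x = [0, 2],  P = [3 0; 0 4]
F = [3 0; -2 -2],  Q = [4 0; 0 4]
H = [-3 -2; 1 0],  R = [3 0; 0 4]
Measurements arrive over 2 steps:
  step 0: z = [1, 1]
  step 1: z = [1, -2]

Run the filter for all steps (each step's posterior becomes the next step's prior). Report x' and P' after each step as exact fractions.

step 0: x̄ = F·x = [0, -4]
step 0: P̄ = F·P·Fᵀ + Q = [31 -18; -18 32]
step 0: y = z − H·x̄ = [-7, 1]
step 0: S = H·P̄·Hᵀ + R = [194 -57; -57 35]
step 0: K = P̄·Hᵀ·S⁻¹ = [-228/3541 2765/3541; -1376/3541 -4062/3541]
step 0: x' = x̄ + K·y = [4361/3541, -8594/3541]
step 0: P' = (I − K·H)·P̄ = [11060/3541 -16248/3541; -16248/3541 26436/3541]
step 1: x̄ = F·x = [13083/3541, 8466/3541]
step 1: P̄ = F·P·Fᵀ + Q = [113704/3541 31128/3541; 31128/3541 34164/3541]
step 1: y = z − H·x̄ = [59722/3541, -20165/3541]
step 1: S = H·P̄·Hᵀ + R = [1544151/3541 -403368/3541; -403368/3541 127868/3541]
step 1: K = P̄·Hᵀ·S⁻¹ = [-19208/116801 43270/116801; -191136/817607 -57702/116801]
step 1: x' = x̄ + K·y = [-138823/116801, 1031280/817607]
step 1: P' = (I − K·H)·P̄ = [173080/116801 -230808/116801; -230808/116801 2710188/817607]

step 0: x' = [4361/3541, -8594/3541], P' = [11060/3541 -16248/3541; -16248/3541 26436/3541]
step 1: x' = [-138823/116801, 1031280/817607], P' = [173080/116801 -230808/116801; -230808/116801 2710188/817607]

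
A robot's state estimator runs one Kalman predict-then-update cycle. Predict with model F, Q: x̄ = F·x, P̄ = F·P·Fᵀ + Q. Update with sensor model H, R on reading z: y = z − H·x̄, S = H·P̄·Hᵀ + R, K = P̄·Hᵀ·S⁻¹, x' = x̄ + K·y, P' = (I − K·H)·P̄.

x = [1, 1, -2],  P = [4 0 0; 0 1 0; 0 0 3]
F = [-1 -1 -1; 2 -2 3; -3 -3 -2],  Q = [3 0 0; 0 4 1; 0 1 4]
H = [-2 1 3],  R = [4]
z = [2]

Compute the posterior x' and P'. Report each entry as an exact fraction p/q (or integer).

x' = [182/123, -302/41, 496/123]
P' = [1015/123 -511/41 1205/123; -511/41 1995/41 -1011/41; 1205/123 -1011/41 1885/123]

x̄ = F·x = [0, -6, -2]
P̄ = F·P·Fᵀ + Q = [11 -15 21; -15 51 -35; 21 -35 61]
y = z − H·x̄ = [14]
S = H·P̄·Hᵀ + R = [246]
K = P̄·Hᵀ·S⁻¹ = [13/123; -4/41; 53/123]
x' = x̄ + K·y = [182/123, -302/41, 496/123]
P' = (I − K·H)·P̄ = [1015/123 -511/41 1205/123; -511/41 1995/41 -1011/41; 1205/123 -1011/41 1885/123]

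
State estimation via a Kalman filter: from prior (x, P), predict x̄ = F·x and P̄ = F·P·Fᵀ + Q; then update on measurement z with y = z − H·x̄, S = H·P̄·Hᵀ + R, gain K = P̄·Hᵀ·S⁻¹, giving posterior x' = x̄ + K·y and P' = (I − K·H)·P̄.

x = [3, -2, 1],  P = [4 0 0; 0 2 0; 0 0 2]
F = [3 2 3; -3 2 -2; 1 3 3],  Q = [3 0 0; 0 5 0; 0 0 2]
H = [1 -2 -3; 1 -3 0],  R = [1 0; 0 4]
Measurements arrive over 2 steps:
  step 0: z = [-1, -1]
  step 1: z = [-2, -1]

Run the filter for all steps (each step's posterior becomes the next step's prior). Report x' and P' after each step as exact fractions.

step 0: x̄ = F·x = [8, -15, 0]
step 0: P̄ = F·P·Fᵀ + Q = [65 -40 42; -40 57 -12; 42 -12 42]
step 0: y = z − H·x̄ = [-39, -54]
step 0: S = H·P̄·Hᵀ + R = [436 373; 373 822]
step 0: K = P̄·Hᵀ·S⁻¹ = [-53387/219263 73573/219263; -1663/19933 -4362/19933; -78414/219263 56388/219263]
step 0: x' = x̄ + K·y = [-136745/219263, 1410/19933, 13194/219263]
step 0: P' = (I − K·H)·P̄ = [1655443/219263 41247/19933 267132/219263; 41247/19933 19565/19933 1260/19933; 267132/219263 1260/19933 105942/219263]
step 1: x̄ = F·x = [-339633/219263, 414867/219263, -4603/19933]
step 1: P̄ = F·P·Fᵀ + Q = [27790414/219263 -18653039/219263 1419588/19933; -18653039/219263 14930030/219263 -947742/19933; 1419588/19933 -947742/19933 868996/19933]
step 1: y = z − H·x̄ = [578942/219263, 1364971/219263]
step 1: S = H·P̄·Hᵀ + R = [29577805/219263 69962927/219263; 69962927/219263 274955970/219263]
step 1: K = P̄·Hᵀ·S⁻¹ = [-14590733/56147009 20814591/56147009; -1372404829/14766663367 -3058038238/14766663367; -5194753506/14766663367 3840116994/14766663367]
step 1: x' = x̄ + K·y = [4080706/56147009, 5279162571/14766663367, 6779560997/14766663367]
step 1: P' = (I − K·H)·P̄ = [380449743/56147009 99063793/56147009 65637630/56147009; 99063793/56147009 12761976837/14766663367 634076238/14766663367; 65637630/56147009 634076238/14766663367 7063099240/14766663367]

step 0: x' = [-136745/219263, 1410/19933, 13194/219263], P' = [1655443/219263 41247/19933 267132/219263; 41247/19933 19565/19933 1260/19933; 267132/219263 1260/19933 105942/219263]
step 1: x' = [4080706/56147009, 5279162571/14766663367, 6779560997/14766663367], P' = [380449743/56147009 99063793/56147009 65637630/56147009; 99063793/56147009 12761976837/14766663367 634076238/14766663367; 65637630/56147009 634076238/14766663367 7063099240/14766663367]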